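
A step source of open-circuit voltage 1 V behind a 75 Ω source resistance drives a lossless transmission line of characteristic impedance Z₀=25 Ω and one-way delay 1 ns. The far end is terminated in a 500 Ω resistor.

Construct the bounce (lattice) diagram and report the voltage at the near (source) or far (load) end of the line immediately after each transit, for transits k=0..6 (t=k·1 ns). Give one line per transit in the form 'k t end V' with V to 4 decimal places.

0 0 source 0.2500
1 1 load 0.4762
2 2 source 0.5893
3 3 load 0.6916
4 4 source 0.7428
5 5 load 0.7891
6 6 source 0.8122

Γ_L=0.904762, Γ_S=0.500000; launch V₁=1·25/100=0.250000
k=0 src: V=0.2500
k=1 load: inc=0.250000, refl=0.250000·0.904762=0.2262; V=0.000000+0.250000+0.226190=0.4762
k=2 src: inc=0.226190, refl=0.226190·0.500000=0.1131; V=0.250000+0.226190+0.113095=0.5893
k=3 load: inc=0.113095, refl=0.113095·0.904762=0.1023; V=0.476190+0.113095+0.102324=0.6916
k=4 src: inc=0.102324, refl=0.102324·0.500000=0.0512; V=0.589286+0.102324+0.051162=0.7428
k=5 load: inc=0.051162, refl=0.051162·0.904762=0.0463; V=0.691610+0.051162+0.046290=0.7891
k=6 src: inc=0.046290, refl=0.046290·0.500000=0.0231; V=0.742772+0.046290+0.023145=0.8122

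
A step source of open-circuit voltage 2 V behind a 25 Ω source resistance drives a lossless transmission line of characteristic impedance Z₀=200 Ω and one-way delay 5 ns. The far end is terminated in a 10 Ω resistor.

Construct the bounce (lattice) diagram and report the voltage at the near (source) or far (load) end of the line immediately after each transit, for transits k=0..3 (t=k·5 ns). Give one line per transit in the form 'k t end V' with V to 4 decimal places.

0 0 source 1.7778
1 5 load 0.1693
2 10 source 1.4203
3 15 load 0.2885

Γ_L=-0.904762, Γ_S=-0.777778; launch V₁=2·200/225=1.777778
k=0 src: V=1.7778
k=1 load: inc=1.777778, refl=1.777778·-0.904762=-1.6085; V=0.000000+1.777778+-1.608466=0.1693
k=2 src: inc=-1.608466, refl=-1.608466·-0.777778=1.2510; V=1.777778+-1.608466+1.251029=1.4203
k=3 load: inc=1.251029, refl=1.251029·-0.904762=-1.1319; V=0.169312+1.251029+-1.131883=0.2885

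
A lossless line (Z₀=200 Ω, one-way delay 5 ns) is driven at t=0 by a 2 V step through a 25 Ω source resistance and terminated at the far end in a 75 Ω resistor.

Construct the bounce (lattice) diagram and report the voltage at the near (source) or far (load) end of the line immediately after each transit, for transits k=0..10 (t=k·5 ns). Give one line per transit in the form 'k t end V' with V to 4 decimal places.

Γ_L=-0.454545, Γ_S=-0.777778; launch V₁=2·200/225=1.777778
k=0 src: V=1.7778
k=1 load: inc=1.777778, refl=1.777778·-0.454545=-0.8081; V=0.000000+1.777778+-0.808081=0.9697
k=2 src: inc=-0.808081, refl=-0.808081·-0.777778=0.6285; V=1.777778+-0.808081+0.628507=1.5982
k=3 load: inc=0.628507, refl=0.628507·-0.454545=-0.2857; V=0.969697+0.628507+-0.285685=1.3125
k=4 src: inc=-0.285685, refl=-0.285685·-0.777778=0.2222; V=1.598204+-0.285685+0.222200=1.5347
k=5 load: inc=0.222200, refl=0.222200·-0.454545=-0.1010; V=1.312519+0.222200+-0.101000=1.4337
k=6 src: inc=-0.101000, refl=-0.101000·-0.777778=0.0786; V=1.534719+-0.101000+0.078555=1.5123
k=7 load: inc=0.078555, refl=0.078555·-0.454545=-0.0357; V=1.433719+0.078555+-0.035707=1.4766
k=8 src: inc=-0.035707, refl=-0.035707·-0.777778=0.0278; V=1.512274+-0.035707+0.027772=1.5043
k=9 load: inc=0.027772, refl=0.027772·-0.454545=-0.0126; V=1.476567+0.027772+-0.012624=1.4917
k=10 src: inc=-0.012624, refl=-0.012624·-0.777778=0.0098; V=1.504339+-0.012624+0.009818=1.5015

0 0 source 1.7778
1 5 load 0.9697
2 10 source 1.5982
3 15 load 1.3125
4 20 source 1.5347
5 25 load 1.4337
6 30 source 1.5123
7 35 load 1.4766
8 40 source 1.5043
9 45 load 1.4917
10 50 source 1.5015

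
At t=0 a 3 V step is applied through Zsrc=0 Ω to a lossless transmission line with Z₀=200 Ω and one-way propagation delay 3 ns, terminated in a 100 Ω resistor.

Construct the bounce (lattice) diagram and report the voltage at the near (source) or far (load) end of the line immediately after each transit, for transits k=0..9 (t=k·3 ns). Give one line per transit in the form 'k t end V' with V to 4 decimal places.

Γ_L=-0.333333, Γ_S=-1.000000; launch V₁=3·200/200=3.000000
k=0 src: V=3.0000
k=1 load: inc=3.000000, refl=3.000000·-0.333333=-1.0000; V=0.000000+3.000000+-1.000000=2.0000
k=2 src: inc=-1.000000, refl=-1.000000·-1.000000=1.0000; V=3.000000+-1.000000+1.000000=3.0000
k=3 load: inc=1.000000, refl=1.000000·-0.333333=-0.3333; V=2.000000+1.000000+-0.333333=2.6667
k=4 src: inc=-0.333333, refl=-0.333333·-1.000000=0.3333; V=3.000000+-0.333333+0.333333=3.0000
k=5 load: inc=0.333333, refl=0.333333·-0.333333=-0.1111; V=2.666667+0.333333+-0.111111=2.8889
k=6 src: inc=-0.111111, refl=-0.111111·-1.000000=0.1111; V=3.000000+-0.111111+0.111111=3.0000
k=7 load: inc=0.111111, refl=0.111111·-0.333333=-0.0370; V=2.888889+0.111111+-0.037037=2.9630
k=8 src: inc=-0.037037, refl=-0.037037·-1.000000=0.0370; V=3.000000+-0.037037+0.037037=3.0000
k=9 load: inc=0.037037, refl=0.037037·-0.333333=-0.0123; V=2.962963+0.037037+-0.012346=2.9877

0 0 source 3.0000
1 3 load 2.0000
2 6 source 3.0000
3 9 load 2.6667
4 12 source 3.0000
5 15 load 2.8889
6 18 source 3.0000
7 21 load 2.9630
8 24 source 3.0000
9 27 load 2.9877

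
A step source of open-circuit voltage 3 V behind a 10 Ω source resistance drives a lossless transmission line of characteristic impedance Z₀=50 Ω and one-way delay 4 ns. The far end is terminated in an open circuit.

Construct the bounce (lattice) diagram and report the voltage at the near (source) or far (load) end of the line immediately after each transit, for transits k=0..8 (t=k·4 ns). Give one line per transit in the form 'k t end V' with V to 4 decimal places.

Γ_L=1.000000, Γ_S=-0.666667; launch V₁=3·50/60=2.500000
k=0 src: V=2.5000
k=1 load: inc=2.500000, refl=2.500000·1.000000=2.5000; V=0.000000+2.500000+2.500000=5.0000
k=2 src: inc=2.500000, refl=2.500000·-0.666667=-1.6667; V=2.500000+2.500000+-1.666667=3.3333
k=3 load: inc=-1.666667, refl=-1.666667·1.000000=-1.6667; V=5.000000+-1.666667+-1.666667=1.6667
k=4 src: inc=-1.666667, refl=-1.666667·-0.666667=1.1111; V=3.333333+-1.666667+1.111111=2.7778
k=5 load: inc=1.111111, refl=1.111111·1.000000=1.1111; V=1.666667+1.111111+1.111111=3.8889
k=6 src: inc=1.111111, refl=1.111111·-0.666667=-0.7407; V=2.777778+1.111111+-0.740741=3.1481
k=7 load: inc=-0.740741, refl=-0.740741·1.000000=-0.7407; V=3.888889+-0.740741+-0.740741=2.4074
k=8 src: inc=-0.740741, refl=-0.740741·-0.666667=0.4938; V=3.148148+-0.740741+0.493827=2.9012

0 0 source 2.5000
1 4 load 5.0000
2 8 source 3.3333
3 12 load 1.6667
4 16 source 2.7778
5 20 load 3.8889
6 24 source 3.1481
7 28 load 2.4074
8 32 source 2.9012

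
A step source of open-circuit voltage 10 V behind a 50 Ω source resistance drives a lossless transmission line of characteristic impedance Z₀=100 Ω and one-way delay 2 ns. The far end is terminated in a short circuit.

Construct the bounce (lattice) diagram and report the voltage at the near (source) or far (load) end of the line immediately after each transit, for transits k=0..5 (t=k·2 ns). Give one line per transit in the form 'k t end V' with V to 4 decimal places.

Γ_L=-1.000000, Γ_S=-0.333333; launch V₁=10·100/150=6.666667
k=0 src: V=6.6667
k=1 load: inc=6.666667, refl=6.666667·-1.000000=-6.6667; V=0.000000+6.666667+-6.666667=0.0000
k=2 src: inc=-6.666667, refl=-6.666667·-0.333333=2.2222; V=6.666667+-6.666667+2.222222=2.2222
k=3 load: inc=2.222222, refl=2.222222·-1.000000=-2.2222; V=0.000000+2.222222+-2.222222=0.0000
k=4 src: inc=-2.222222, refl=-2.222222·-0.333333=0.7407; V=2.222222+-2.222222+0.740741=0.7407
k=5 load: inc=0.740741, refl=0.740741·-1.000000=-0.7407; V=0.000000+0.740741+-0.740741=0.0000

0 0 source 6.6667
1 2 load 0.0000
2 4 source 2.2222
3 6 load 0.0000
4 8 source 0.7407
5 10 load 0.0000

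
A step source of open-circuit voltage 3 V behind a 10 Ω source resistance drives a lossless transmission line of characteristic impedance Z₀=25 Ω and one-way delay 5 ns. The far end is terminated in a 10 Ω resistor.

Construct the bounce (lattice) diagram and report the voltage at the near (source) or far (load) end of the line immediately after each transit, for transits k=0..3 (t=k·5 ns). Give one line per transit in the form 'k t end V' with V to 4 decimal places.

Γ_L=-0.428571, Γ_S=-0.428571; launch V₁=3·25/35=2.142857
k=0 src: V=2.1429
k=1 load: inc=2.142857, refl=2.142857·-0.428571=-0.9184; V=0.000000+2.142857+-0.918367=1.2245
k=2 src: inc=-0.918367, refl=-0.918367·-0.428571=0.3936; V=2.142857+-0.918367+0.393586=1.6181
k=3 load: inc=0.393586, refl=0.393586·-0.428571=-0.1687; V=1.224490+0.393586+-0.168680=1.4494

0 0 source 2.1429
1 5 load 1.2245
2 10 source 1.6181
3 15 load 1.4494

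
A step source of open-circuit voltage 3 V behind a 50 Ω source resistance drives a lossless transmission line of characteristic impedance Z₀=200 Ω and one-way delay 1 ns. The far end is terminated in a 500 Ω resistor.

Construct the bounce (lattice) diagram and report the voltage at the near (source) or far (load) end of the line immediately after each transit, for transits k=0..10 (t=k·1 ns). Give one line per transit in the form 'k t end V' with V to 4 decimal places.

Γ_L=0.428571, Γ_S=-0.600000; launch V₁=3·200/250=2.400000
k=0 src: V=2.4000
k=1 load: inc=2.400000, refl=2.400000·0.428571=1.0286; V=0.000000+2.400000+1.028571=3.4286
k=2 src: inc=1.028571, refl=1.028571·-0.600000=-0.6171; V=2.400000+1.028571+-0.617143=2.8114
k=3 load: inc=-0.617143, refl=-0.617143·0.428571=-0.2645; V=3.428571+-0.617143+-0.264490=2.5469
k=4 src: inc=-0.264490, refl=-0.264490·-0.600000=0.1587; V=2.811429+-0.264490+0.158694=2.7056
k=5 load: inc=0.158694, refl=0.158694·0.428571=0.0680; V=2.546939+0.158694+0.068012=2.7736
k=6 src: inc=0.068012, refl=0.068012·-0.600000=-0.0408; V=2.705633+0.068012+-0.040807=2.7328
k=7 load: inc=-0.040807, refl=-0.040807·0.428571=-0.0175; V=2.773644+-0.040807+-0.017489=2.7153
k=8 src: inc=-0.017489, refl=-0.017489·-0.600000=0.0105; V=2.732837+-0.017489+0.010493=2.7258
k=9 load: inc=0.010493, refl=0.010493·0.428571=0.0045; V=2.715349+0.010493+0.004497=2.7303
k=10 src: inc=0.004497, refl=0.004497·-0.600000=-0.0027; V=2.725842+0.004497+-0.002698=2.7276

0 0 source 2.4000
1 1 load 3.4286
2 2 source 2.8114
3 3 load 2.5469
4 4 source 2.7056
5 5 load 2.7736
6 6 source 2.7328
7 7 load 2.7153
8 8 source 2.7258
9 9 load 2.7303
10 10 source 2.7276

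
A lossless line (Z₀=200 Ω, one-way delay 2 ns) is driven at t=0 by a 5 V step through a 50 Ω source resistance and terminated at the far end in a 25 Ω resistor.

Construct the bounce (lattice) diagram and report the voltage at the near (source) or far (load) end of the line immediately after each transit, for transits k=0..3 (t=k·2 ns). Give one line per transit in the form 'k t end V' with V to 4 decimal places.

0 0 source 4.0000
1 2 load 0.8889
2 4 source 2.7556
3 6 load 1.3037

Γ_L=-0.777778, Γ_S=-0.600000; launch V₁=5·200/250=4.000000
k=0 src: V=4.0000
k=1 load: inc=4.000000, refl=4.000000·-0.777778=-3.1111; V=0.000000+4.000000+-3.111111=0.8889
k=2 src: inc=-3.111111, refl=-3.111111·-0.600000=1.8667; V=4.000000+-3.111111+1.866667=2.7556
k=3 load: inc=1.866667, refl=1.866667·-0.777778=-1.4519; V=0.888889+1.866667+-1.451852=1.3037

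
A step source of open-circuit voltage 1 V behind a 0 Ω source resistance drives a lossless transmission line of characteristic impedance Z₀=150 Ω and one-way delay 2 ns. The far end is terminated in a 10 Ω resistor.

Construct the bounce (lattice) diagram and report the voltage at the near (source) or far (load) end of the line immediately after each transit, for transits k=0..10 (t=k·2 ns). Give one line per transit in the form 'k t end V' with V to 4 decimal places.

Γ_L=-0.875000, Γ_S=-1.000000; launch V₁=1·150/150=1.000000
k=0 src: V=1.0000
k=1 load: inc=1.000000, refl=1.000000·-0.875000=-0.8750; V=0.000000+1.000000+-0.875000=0.1250
k=2 src: inc=-0.875000, refl=-0.875000·-1.000000=0.8750; V=1.000000+-0.875000+0.875000=1.0000
k=3 load: inc=0.875000, refl=0.875000·-0.875000=-0.7656; V=0.125000+0.875000+-0.765625=0.2344
k=4 src: inc=-0.765625, refl=-0.765625·-1.000000=0.7656; V=1.000000+-0.765625+0.765625=1.0000
k=5 load: inc=0.765625, refl=0.765625·-0.875000=-0.6699; V=0.234375+0.765625+-0.669922=0.3301
k=6 src: inc=-0.669922, refl=-0.669922·-1.000000=0.6699; V=1.000000+-0.669922+0.669922=1.0000
k=7 load: inc=0.669922, refl=0.669922·-0.875000=-0.5862; V=0.330078+0.669922+-0.586182=0.4138
k=8 src: inc=-0.586182, refl=-0.586182·-1.000000=0.5862; V=1.000000+-0.586182+0.586182=1.0000
k=9 load: inc=0.586182, refl=0.586182·-0.875000=-0.5129; V=0.413818+0.586182+-0.512909=0.4871
k=10 src: inc=-0.512909, refl=-0.512909·-1.000000=0.5129; V=1.000000+-0.512909+0.512909=1.0000

0 0 source 1.0000
1 2 load 0.1250
2 4 source 1.0000
3 6 load 0.2344
4 8 source 1.0000
5 10 load 0.3301
6 12 source 1.0000
7 14 load 0.4138
8 16 source 1.0000
9 18 load 0.4871
10 20 source 1.0000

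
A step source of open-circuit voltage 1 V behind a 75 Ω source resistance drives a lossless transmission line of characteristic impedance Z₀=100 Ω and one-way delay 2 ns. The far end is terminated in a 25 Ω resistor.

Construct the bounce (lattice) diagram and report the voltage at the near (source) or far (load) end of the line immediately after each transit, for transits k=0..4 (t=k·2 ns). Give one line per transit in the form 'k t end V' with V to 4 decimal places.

0 0 source 0.5714
1 2 load 0.2286
2 4 source 0.2776
3 6 load 0.2482
4 8 source 0.2524

Γ_L=-0.600000, Γ_S=-0.142857; launch V₁=1·100/175=0.571429
k=0 src: V=0.5714
k=1 load: inc=0.571429, refl=0.571429·-0.600000=-0.3429; V=0.000000+0.571429+-0.342857=0.2286
k=2 src: inc=-0.342857, refl=-0.342857·-0.142857=0.0490; V=0.571429+-0.342857+0.048980=0.2776
k=3 load: inc=0.048980, refl=0.048980·-0.600000=-0.0294; V=0.228571+0.048980+-0.029388=0.2482
k=4 src: inc=-0.029388, refl=-0.029388·-0.142857=0.0042; V=0.277551+-0.029388+0.004198=0.2524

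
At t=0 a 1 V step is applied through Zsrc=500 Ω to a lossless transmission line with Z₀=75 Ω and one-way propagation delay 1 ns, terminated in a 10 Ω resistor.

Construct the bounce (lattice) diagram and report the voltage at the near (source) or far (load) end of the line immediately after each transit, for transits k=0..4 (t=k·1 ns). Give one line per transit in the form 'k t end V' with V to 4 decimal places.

0 0 source 0.1304
1 1 load 0.0307
2 2 source -0.0430
3 3 load 0.0133
4 4 source 0.0550

Γ_L=-0.764706, Γ_S=0.739130; launch V₁=1·75/575=0.130435
k=0 src: V=0.1304
k=1 load: inc=0.130435, refl=0.130435·-0.764706=-0.0997; V=0.000000+0.130435+-0.099744=0.0307
k=2 src: inc=-0.099744, refl=-0.099744·0.739130=-0.0737; V=0.130435+-0.099744+-0.073724=-0.0430
k=3 load: inc=-0.073724, refl=-0.073724·-0.764706=0.0564; V=0.030691+-0.073724+0.056377=0.0133
k=4 src: inc=0.056377, refl=0.056377·0.739130=0.0417; V=-0.043033+0.056377+0.041670=0.0550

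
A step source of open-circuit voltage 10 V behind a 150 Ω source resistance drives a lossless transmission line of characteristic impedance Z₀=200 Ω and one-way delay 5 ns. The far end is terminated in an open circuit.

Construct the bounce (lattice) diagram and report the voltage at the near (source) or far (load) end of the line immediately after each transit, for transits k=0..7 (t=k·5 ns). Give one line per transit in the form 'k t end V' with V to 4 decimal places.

Γ_L=1.000000, Γ_S=-0.142857; launch V₁=10·200/350=5.714286
k=0 src: V=5.7143
k=1 load: inc=5.714286, refl=5.714286·1.000000=5.7143; V=0.000000+5.714286+5.714286=11.4286
k=2 src: inc=5.714286, refl=5.714286·-0.142857=-0.8163; V=5.714286+5.714286+-0.816327=10.6122
k=3 load: inc=-0.816327, refl=-0.816327·1.000000=-0.8163; V=11.428571+-0.816327+-0.816327=9.7959
k=4 src: inc=-0.816327, refl=-0.816327·-0.142857=0.1166; V=10.612245+-0.816327+0.116618=9.9125
k=5 load: inc=0.116618, refl=0.116618·1.000000=0.1166; V=9.795918+0.116618+0.116618=10.0292
k=6 src: inc=0.116618, refl=0.116618·-0.142857=-0.0167; V=9.912536+0.116618+-0.016660=10.0125
k=7 load: inc=-0.016660, refl=-0.016660·1.000000=-0.0167; V=10.029155+-0.016660+-0.016660=9.9958

0 0 source 5.7143
1 5 load 11.4286
2 10 source 10.6122
3 15 load 9.7959
4 20 source 9.9125
5 25 load 10.0292
6 30 source 10.0125
7 35 load 9.9958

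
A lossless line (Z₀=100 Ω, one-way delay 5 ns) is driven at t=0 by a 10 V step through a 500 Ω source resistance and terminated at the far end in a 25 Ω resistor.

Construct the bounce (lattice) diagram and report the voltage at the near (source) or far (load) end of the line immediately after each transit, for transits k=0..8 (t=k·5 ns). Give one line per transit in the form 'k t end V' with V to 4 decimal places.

Γ_L=-0.600000, Γ_S=0.666667; launch V₁=10·100/600=1.666667
k=0 src: V=1.6667
k=1 load: inc=1.666667, refl=1.666667·-0.600000=-1.0000; V=0.000000+1.666667+-1.000000=0.6667
k=2 src: inc=-1.000000, refl=-1.000000·0.666667=-0.6667; V=1.666667+-1.000000+-0.666667=0.0000
k=3 load: inc=-0.666667, refl=-0.666667·-0.600000=0.4000; V=0.666667+-0.666667+0.400000=0.4000
k=4 src: inc=0.400000, refl=0.400000·0.666667=0.2667; V=0.000000+0.400000+0.266667=0.6667
k=5 load: inc=0.266667, refl=0.266667·-0.600000=-0.1600; V=0.400000+0.266667+-0.160000=0.5067
k=6 src: inc=-0.160000, refl=-0.160000·0.666667=-0.1067; V=0.666667+-0.160000+-0.106667=0.4000
k=7 load: inc=-0.106667, refl=-0.106667·-0.600000=0.0640; V=0.506667+-0.106667+0.064000=0.4640
k=8 src: inc=0.064000, refl=0.064000·0.666667=0.0427; V=0.400000+0.064000+0.042667=0.5067

0 0 source 1.6667
1 5 load 0.6667
2 10 source 0.0000
3 15 load 0.4000
4 20 source 0.6667
5 25 load 0.5067
6 30 source 0.4000
7 35 load 0.4640
8 40 source 0.5067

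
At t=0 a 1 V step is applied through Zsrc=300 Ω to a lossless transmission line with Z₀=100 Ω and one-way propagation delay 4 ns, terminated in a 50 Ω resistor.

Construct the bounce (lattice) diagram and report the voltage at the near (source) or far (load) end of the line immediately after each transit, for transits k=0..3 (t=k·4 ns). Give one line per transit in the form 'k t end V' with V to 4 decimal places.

0 0 source 0.2500
1 4 load 0.1667
2 8 source 0.1250
3 12 load 0.1389

Γ_L=-0.333333, Γ_S=0.500000; launch V₁=1·100/400=0.250000
k=0 src: V=0.2500
k=1 load: inc=0.250000, refl=0.250000·-0.333333=-0.0833; V=0.000000+0.250000+-0.083333=0.1667
k=2 src: inc=-0.083333, refl=-0.083333·0.500000=-0.0417; V=0.250000+-0.083333+-0.041667=0.1250
k=3 load: inc=-0.041667, refl=-0.041667·-0.333333=0.0139; V=0.166667+-0.041667+0.013889=0.1389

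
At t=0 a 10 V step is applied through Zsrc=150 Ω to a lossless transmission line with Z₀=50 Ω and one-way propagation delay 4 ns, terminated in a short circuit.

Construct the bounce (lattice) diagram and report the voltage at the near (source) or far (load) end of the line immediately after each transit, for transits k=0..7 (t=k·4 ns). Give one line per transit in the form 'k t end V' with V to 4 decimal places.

Γ_L=-1.000000, Γ_S=0.500000; launch V₁=10·50/200=2.500000
k=0 src: V=2.5000
k=1 load: inc=2.500000, refl=2.500000·-1.000000=-2.5000; V=0.000000+2.500000+-2.500000=0.0000
k=2 src: inc=-2.500000, refl=-2.500000·0.500000=-1.2500; V=2.500000+-2.500000+-1.250000=-1.2500
k=3 load: inc=-1.250000, refl=-1.250000·-1.000000=1.2500; V=0.000000+-1.250000+1.250000=0.0000
k=4 src: inc=1.250000, refl=1.250000·0.500000=0.6250; V=-1.250000+1.250000+0.625000=0.6250
k=5 load: inc=0.625000, refl=0.625000·-1.000000=-0.6250; V=0.000000+0.625000+-0.625000=0.0000
k=6 src: inc=-0.625000, refl=-0.625000·0.500000=-0.3125; V=0.625000+-0.625000+-0.312500=-0.3125
k=7 load: inc=-0.312500, refl=-0.312500·-1.000000=0.3125; V=0.000000+-0.312500+0.312500=0.0000

0 0 source 2.5000
1 4 load 0.0000
2 8 source -1.2500
3 12 load 0.0000
4 16 source 0.6250
5 20 load 0.0000
6 24 source -0.3125
7 28 load 0.0000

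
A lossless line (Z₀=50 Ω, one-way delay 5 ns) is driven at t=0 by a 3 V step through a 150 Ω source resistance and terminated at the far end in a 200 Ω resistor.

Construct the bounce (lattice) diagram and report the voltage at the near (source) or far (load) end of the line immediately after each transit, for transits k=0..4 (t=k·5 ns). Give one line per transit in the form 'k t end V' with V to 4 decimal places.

Γ_L=0.600000, Γ_S=0.500000; launch V₁=3·50/200=0.750000
k=0 src: V=0.7500
k=1 load: inc=0.750000, refl=0.750000·0.600000=0.4500; V=0.000000+0.750000+0.450000=1.2000
k=2 src: inc=0.450000, refl=0.450000·0.500000=0.2250; V=0.750000+0.450000+0.225000=1.4250
k=3 load: inc=0.225000, refl=0.225000·0.600000=0.1350; V=1.200000+0.225000+0.135000=1.5600
k=4 src: inc=0.135000, refl=0.135000·0.500000=0.0675; V=1.425000+0.135000+0.067500=1.6275

0 0 source 0.7500
1 5 load 1.2000
2 10 source 1.4250
3 15 load 1.5600
4 20 source 1.6275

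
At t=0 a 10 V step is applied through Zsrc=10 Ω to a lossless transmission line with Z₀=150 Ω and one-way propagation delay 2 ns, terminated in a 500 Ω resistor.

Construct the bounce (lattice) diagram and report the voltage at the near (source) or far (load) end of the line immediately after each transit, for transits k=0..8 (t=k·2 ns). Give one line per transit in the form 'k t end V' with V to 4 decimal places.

Γ_L=0.538462, Γ_S=-0.875000; launch V₁=10·150/160=9.375000
k=0 src: V=9.3750
k=1 load: inc=9.375000, refl=9.375000·0.538462=5.0481; V=0.000000+9.375000+5.048077=14.4231
k=2 src: inc=5.048077, refl=5.048077·-0.875000=-4.4171; V=9.375000+5.048077+-4.417067=10.0060
k=3 load: inc=-4.417067, refl=-4.417067·0.538462=-2.3784; V=14.423077+-4.417067+-2.378421=7.6276
k=4 src: inc=-2.378421, refl=-2.378421·-0.875000=2.0811; V=10.006010+-2.378421+2.081118=9.7087
k=5 load: inc=2.081118, refl=2.081118·0.538462=1.1206; V=7.627589+2.081118+1.120602=10.8293
k=6 src: inc=1.120602, refl=1.120602·-0.875000=-0.9805; V=9.708707+1.120602+-0.980527=9.8488
k=7 load: inc=-0.980527, refl=-0.980527·0.538462=-0.5280; V=10.829309+-0.980527+-0.527976=9.3208
k=8 src: inc=-0.527976, refl=-0.527976·-0.875000=0.4620; V=9.848782+-0.527976+0.461979=9.7828

0 0 source 9.3750
1 2 load 14.4231
2 4 source 10.0060
3 6 load 7.6276
4 8 source 9.7087
5 10 load 10.8293
6 12 source 9.8488
7 14 load 9.3208
8 16 source 9.7828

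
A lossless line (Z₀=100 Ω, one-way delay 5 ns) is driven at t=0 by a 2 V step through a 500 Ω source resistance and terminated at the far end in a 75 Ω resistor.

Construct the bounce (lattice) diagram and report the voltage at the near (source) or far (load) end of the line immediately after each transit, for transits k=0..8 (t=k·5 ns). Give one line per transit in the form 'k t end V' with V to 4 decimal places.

0 0 source 0.3333
1 5 load 0.2857
2 10 source 0.2540
3 15 load 0.2585
4 20 source 0.2615
5 25 load 0.2611
6 30 source 0.2608
7 35 load 0.2608
8 40 source 0.2609

Γ_L=-0.142857, Γ_S=0.666667; launch V₁=2·100/600=0.333333
k=0 src: V=0.3333
k=1 load: inc=0.333333, refl=0.333333·-0.142857=-0.0476; V=0.000000+0.333333+-0.047619=0.2857
k=2 src: inc=-0.047619, refl=-0.047619·0.666667=-0.0317; V=0.333333+-0.047619+-0.031746=0.2540
k=3 load: inc=-0.031746, refl=-0.031746·-0.142857=0.0045; V=0.285714+-0.031746+0.004535=0.2585
k=4 src: inc=0.004535, refl=0.004535·0.666667=0.0030; V=0.253968+0.004535+0.003023=0.2615
k=5 load: inc=0.003023, refl=0.003023·-0.142857=-0.0004; V=0.258503+0.003023+-0.000432=0.2611
k=6 src: inc=-0.000432, refl=-0.000432·0.666667=-0.0003; V=0.261527+-0.000432+-0.000288=0.2608
k=7 load: inc=-0.000288, refl=-0.000288·-0.142857=0.0000; V=0.261095+-0.000288+0.000041=0.2608
k=8 src: inc=0.000041, refl=0.000041·0.666667=0.0000; V=0.260807+0.000041+0.000027=0.2609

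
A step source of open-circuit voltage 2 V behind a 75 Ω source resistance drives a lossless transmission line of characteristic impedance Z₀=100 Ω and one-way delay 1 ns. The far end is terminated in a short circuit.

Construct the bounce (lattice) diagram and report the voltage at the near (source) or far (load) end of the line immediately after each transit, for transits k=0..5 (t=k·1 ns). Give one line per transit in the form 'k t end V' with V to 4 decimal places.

0 0 source 1.1429
1 1 load 0.0000
2 2 source 0.1633
3 3 load 0.0000
4 4 source 0.0233
5 5 load 0.0000

Γ_L=-1.000000, Γ_S=-0.142857; launch V₁=2·100/175=1.142857
k=0 src: V=1.1429
k=1 load: inc=1.142857, refl=1.142857·-1.000000=-1.1429; V=0.000000+1.142857+-1.142857=0.0000
k=2 src: inc=-1.142857, refl=-1.142857·-0.142857=0.1633; V=1.142857+-1.142857+0.163265=0.1633
k=3 load: inc=0.163265, refl=0.163265·-1.000000=-0.1633; V=0.000000+0.163265+-0.163265=0.0000
k=4 src: inc=-0.163265, refl=-0.163265·-0.142857=0.0233; V=0.163265+-0.163265+0.023324=0.0233
k=5 load: inc=0.023324, refl=0.023324·-1.000000=-0.0233; V=0.000000+0.023324+-0.023324=0.0000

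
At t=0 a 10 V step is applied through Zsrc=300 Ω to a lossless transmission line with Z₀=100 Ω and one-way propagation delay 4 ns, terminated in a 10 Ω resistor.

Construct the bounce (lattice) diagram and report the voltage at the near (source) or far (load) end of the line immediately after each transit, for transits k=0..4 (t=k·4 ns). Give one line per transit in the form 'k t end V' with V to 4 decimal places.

0 0 source 2.5000
1 4 load 0.4545
2 8 source -0.5682
3 12 load 0.2686
4 16 source 0.6870

Γ_L=-0.818182, Γ_S=0.500000; launch V₁=10·100/400=2.500000
k=0 src: V=2.5000
k=1 load: inc=2.500000, refl=2.500000·-0.818182=-2.0455; V=0.000000+2.500000+-2.045455=0.4545
k=2 src: inc=-2.045455, refl=-2.045455·0.500000=-1.0227; V=2.500000+-2.045455+-1.022727=-0.5682
k=3 load: inc=-1.022727, refl=-1.022727·-0.818182=0.8368; V=0.454545+-1.022727+0.836777=0.2686
k=4 src: inc=0.836777, refl=0.836777·0.500000=0.4184; V=-0.568182+0.836777+0.418388=0.6870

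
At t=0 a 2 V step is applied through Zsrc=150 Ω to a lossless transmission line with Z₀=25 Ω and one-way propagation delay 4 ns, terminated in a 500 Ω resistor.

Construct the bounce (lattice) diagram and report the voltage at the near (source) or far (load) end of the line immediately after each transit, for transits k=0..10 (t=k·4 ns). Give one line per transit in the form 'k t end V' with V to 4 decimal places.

0 0 source 0.2857
1 4 load 0.5442
2 8 source 0.7289
3 12 load 0.8959
4 16 source 1.0153
5 20 load 1.1232
6 24 source 1.2003
7 28 load 1.2701
8 32 source 1.3199
9 36 load 1.3650
10 40 source 1.3972

Γ_L=0.904762, Γ_S=0.714286; launch V₁=2·25/175=0.285714
k=0 src: V=0.2857
k=1 load: inc=0.285714, refl=0.285714·0.904762=0.2585; V=0.000000+0.285714+0.258503=0.5442
k=2 src: inc=0.258503, refl=0.258503·0.714286=0.1846; V=0.285714+0.258503+0.184645=0.7289
k=3 load: inc=0.184645, refl=0.184645·0.904762=0.1671; V=0.544218+0.184645+0.167060=0.8959
k=4 src: inc=0.167060, refl=0.167060·0.714286=0.1193; V=0.728863+0.167060+0.119329=1.0153
k=5 load: inc=0.119329, refl=0.119329·0.904762=0.1080; V=0.895923+0.119329+0.107964=1.1232
k=6 src: inc=0.107964, refl=0.107964·0.714286=0.0771; V=1.015252+0.107964+0.077117=1.2003
k=7 load: inc=0.077117, refl=0.077117·0.904762=0.0698; V=1.123216+0.077117+0.069773=1.2701
k=8 src: inc=0.069773, refl=0.069773·0.714286=0.0498; V=1.200333+0.069773+0.049838=1.3199
k=9 load: inc=0.049838, refl=0.049838·0.904762=0.0451; V=1.270105+0.049838+0.045091=1.3650
k=10 src: inc=0.045091, refl=0.045091·0.714286=0.0322; V=1.319943+0.045091+0.032208=1.3972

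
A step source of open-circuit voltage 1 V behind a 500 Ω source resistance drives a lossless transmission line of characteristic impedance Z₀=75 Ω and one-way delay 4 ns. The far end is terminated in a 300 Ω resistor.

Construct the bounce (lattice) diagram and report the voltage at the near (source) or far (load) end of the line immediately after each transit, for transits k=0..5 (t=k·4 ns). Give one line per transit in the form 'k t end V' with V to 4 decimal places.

0 0 source 0.1304
1 4 load 0.2087
2 8 source 0.2665
3 12 load 0.3012
4 16 source 0.3269
5 20 load 0.3423

Γ_L=0.600000, Γ_S=0.739130; launch V₁=1·75/575=0.130435
k=0 src: V=0.1304
k=1 load: inc=0.130435, refl=0.130435·0.600000=0.0783; V=0.000000+0.130435+0.078261=0.2087
k=2 src: inc=0.078261, refl=0.078261·0.739130=0.0578; V=0.130435+0.078261+0.057845=0.2665
k=3 load: inc=0.057845, refl=0.057845·0.600000=0.0347; V=0.208696+0.057845+0.034707=0.3012
k=4 src: inc=0.034707, refl=0.034707·0.739130=0.0257; V=0.266541+0.034707+0.025653=0.3269
k=5 load: inc=0.025653, refl=0.025653·0.600000=0.0154; V=0.301248+0.025653+0.015392=0.3423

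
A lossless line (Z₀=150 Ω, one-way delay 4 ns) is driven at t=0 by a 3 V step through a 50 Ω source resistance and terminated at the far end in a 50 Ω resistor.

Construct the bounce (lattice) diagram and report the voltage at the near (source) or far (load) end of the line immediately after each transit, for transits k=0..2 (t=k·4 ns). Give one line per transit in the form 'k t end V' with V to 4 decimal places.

0 0 source 2.2500
1 4 load 1.1250
2 8 source 1.6875

Γ_L=-0.500000, Γ_S=-0.500000; launch V₁=3·150/200=2.250000
k=0 src: V=2.2500
k=1 load: inc=2.250000, refl=2.250000·-0.500000=-1.1250; V=0.000000+2.250000+-1.125000=1.1250
k=2 src: inc=-1.125000, refl=-1.125000·-0.500000=0.5625; V=2.250000+-1.125000+0.562500=1.6875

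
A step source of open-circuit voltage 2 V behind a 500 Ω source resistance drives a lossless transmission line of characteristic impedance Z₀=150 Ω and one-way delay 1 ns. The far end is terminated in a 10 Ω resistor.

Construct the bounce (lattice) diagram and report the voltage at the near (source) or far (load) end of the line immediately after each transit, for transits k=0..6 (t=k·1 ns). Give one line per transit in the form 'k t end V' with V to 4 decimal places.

0 0 source 0.4615
1 1 load 0.0577
2 2 source -0.1598
3 3 load 0.0305
4 4 source 0.1330
5 5 load 0.0433
6 6 source -0.0050

Γ_L=-0.875000, Γ_S=0.538462; launch V₁=2·150/650=0.461538
k=0 src: V=0.4615
k=1 load: inc=0.461538, refl=0.461538·-0.875000=-0.4038; V=0.000000+0.461538+-0.403846=0.0577
k=2 src: inc=-0.403846, refl=-0.403846·0.538462=-0.2175; V=0.461538+-0.403846+-0.217456=-0.1598
k=3 load: inc=-0.217456, refl=-0.217456·-0.875000=0.1903; V=0.057692+-0.217456+0.190274=0.0305
k=4 src: inc=0.190274, refl=0.190274·0.538462=0.1025; V=-0.159763+0.190274+0.102455=0.1330
k=5 load: inc=0.102455, refl=0.102455·-0.875000=-0.0896; V=0.030510+0.102455+-0.089648=0.0433
k=6 src: inc=-0.089648, refl=-0.089648·0.538462=-0.0483; V=0.132965+-0.089648+-0.048272=-0.0050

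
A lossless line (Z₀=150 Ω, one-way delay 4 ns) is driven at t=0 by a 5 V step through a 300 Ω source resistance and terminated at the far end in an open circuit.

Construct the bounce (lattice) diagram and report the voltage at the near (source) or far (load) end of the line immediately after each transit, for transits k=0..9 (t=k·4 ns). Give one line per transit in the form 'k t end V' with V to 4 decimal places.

Γ_L=1.000000, Γ_S=0.333333; launch V₁=5·150/450=1.666667
k=0 src: V=1.6667
k=1 load: inc=1.666667, refl=1.666667·1.000000=1.6667; V=0.000000+1.666667+1.666667=3.3333
k=2 src: inc=1.666667, refl=1.666667·0.333333=0.5556; V=1.666667+1.666667+0.555556=3.8889
k=3 load: inc=0.555556, refl=0.555556·1.000000=0.5556; V=3.333333+0.555556+0.555556=4.4444
k=4 src: inc=0.555556, refl=0.555556·0.333333=0.1852; V=3.888889+0.555556+0.185185=4.6296
k=5 load: inc=0.185185, refl=0.185185·1.000000=0.1852; V=4.444444+0.185185+0.185185=4.8148
k=6 src: inc=0.185185, refl=0.185185·0.333333=0.0617; V=4.629630+0.185185+0.061728=4.8765
k=7 load: inc=0.061728, refl=0.061728·1.000000=0.0617; V=4.814815+0.061728+0.061728=4.9383
k=8 src: inc=0.061728, refl=0.061728·0.333333=0.0206; V=4.876543+0.061728+0.020576=4.9588
k=9 load: inc=0.020576, refl=0.020576·1.000000=0.0206; V=4.938272+0.020576+0.020576=4.9794

0 0 source 1.6667
1 4 load 3.3333
2 8 source 3.8889
3 12 load 4.4444
4 16 source 4.6296
5 20 load 4.8148
6 24 source 4.8765
7 28 load 4.9383
8 32 source 4.9588
9 36 load 4.9794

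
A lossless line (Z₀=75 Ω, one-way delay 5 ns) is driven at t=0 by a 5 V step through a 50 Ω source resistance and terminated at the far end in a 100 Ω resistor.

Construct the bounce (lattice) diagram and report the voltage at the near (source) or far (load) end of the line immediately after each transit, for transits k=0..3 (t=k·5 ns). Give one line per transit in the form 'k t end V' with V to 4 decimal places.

0 0 source 3.0000
1 5 load 3.4286
2 10 source 3.3429
3 15 load 3.3306

Γ_L=0.142857, Γ_S=-0.200000; launch V₁=5·75/125=3.000000
k=0 src: V=3.0000
k=1 load: inc=3.000000, refl=3.000000·0.142857=0.4286; V=0.000000+3.000000+0.428571=3.4286
k=2 src: inc=0.428571, refl=0.428571·-0.200000=-0.0857; V=3.000000+0.428571+-0.085714=3.3429
k=3 load: inc=-0.085714, refl=-0.085714·0.142857=-0.0122; V=3.428571+-0.085714+-0.012245=3.3306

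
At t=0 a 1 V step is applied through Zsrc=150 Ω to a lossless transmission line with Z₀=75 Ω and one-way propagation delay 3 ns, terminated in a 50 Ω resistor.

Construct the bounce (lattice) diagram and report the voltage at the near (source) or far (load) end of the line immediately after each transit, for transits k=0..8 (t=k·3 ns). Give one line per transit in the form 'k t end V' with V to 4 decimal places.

Γ_L=-0.200000, Γ_S=0.333333; launch V₁=1·75/225=0.333333
k=0 src: V=0.3333
k=1 load: inc=0.333333, refl=0.333333·-0.200000=-0.0667; V=0.000000+0.333333+-0.066667=0.2667
k=2 src: inc=-0.066667, refl=-0.066667·0.333333=-0.0222; V=0.333333+-0.066667+-0.022222=0.2444
k=3 load: inc=-0.022222, refl=-0.022222·-0.200000=0.0044; V=0.266667+-0.022222+0.004444=0.2489
k=4 src: inc=0.004444, refl=0.004444·0.333333=0.0015; V=0.244444+0.004444+0.001481=0.2504
k=5 load: inc=0.001481, refl=0.001481·-0.200000=-0.0003; V=0.248889+0.001481+-0.000296=0.2501
k=6 src: inc=-0.000296, refl=-0.000296·0.333333=-0.0001; V=0.250370+-0.000296+-0.000099=0.2500
k=7 load: inc=-0.000099, refl=-0.000099·-0.200000=0.0000; V=0.250074+-0.000099+0.000020=0.2500
k=8 src: inc=0.000020, refl=0.000020·0.333333=0.0000; V=0.249975+0.000020+0.000007=0.2500

0 0 source 0.3333
1 3 load 0.2667
2 6 source 0.2444
3 9 load 0.2489
4 12 source 0.2504
5 15 load 0.2501
6 18 source 0.2500
7 21 load 0.2500
8 24 source 0.2500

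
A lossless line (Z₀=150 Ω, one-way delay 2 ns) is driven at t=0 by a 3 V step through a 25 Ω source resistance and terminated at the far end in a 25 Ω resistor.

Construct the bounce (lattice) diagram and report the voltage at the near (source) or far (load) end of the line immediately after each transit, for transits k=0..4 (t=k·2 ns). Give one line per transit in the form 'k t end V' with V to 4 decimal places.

Γ_L=-0.714286, Γ_S=-0.714286; launch V₁=3·150/175=2.571429
k=0 src: V=2.5714
k=1 load: inc=2.571429, refl=2.571429·-0.714286=-1.8367; V=0.000000+2.571429+-1.836735=0.7347
k=2 src: inc=-1.836735, refl=-1.836735·-0.714286=1.3120; V=2.571429+-1.836735+1.311953=2.0466
k=3 load: inc=1.311953, refl=1.311953·-0.714286=-0.9371; V=0.734694+1.311953+-0.937110=1.1095
k=4 src: inc=-0.937110, refl=-0.937110·-0.714286=0.6694; V=2.046647+-0.937110+0.669364=1.7789

0 0 source 2.5714
1 2 load 0.7347
2 4 source 2.0466
3 6 load 1.1095
4 8 source 1.7789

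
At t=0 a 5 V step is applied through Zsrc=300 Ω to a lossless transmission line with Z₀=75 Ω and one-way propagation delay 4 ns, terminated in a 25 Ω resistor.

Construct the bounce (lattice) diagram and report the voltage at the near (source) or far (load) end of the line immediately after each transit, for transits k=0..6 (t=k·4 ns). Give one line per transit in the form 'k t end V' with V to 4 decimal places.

Γ_L=-0.500000, Γ_S=0.600000; launch V₁=5·75/375=1.000000
k=0 src: V=1.0000
k=1 load: inc=1.000000, refl=1.000000·-0.500000=-0.5000; V=0.000000+1.000000+-0.500000=0.5000
k=2 src: inc=-0.500000, refl=-0.500000·0.600000=-0.3000; V=1.000000+-0.500000+-0.300000=0.2000
k=3 load: inc=-0.300000, refl=-0.300000·-0.500000=0.1500; V=0.500000+-0.300000+0.150000=0.3500
k=4 src: inc=0.150000, refl=0.150000·0.600000=0.0900; V=0.200000+0.150000+0.090000=0.4400
k=5 load: inc=0.090000, refl=0.090000·-0.500000=-0.0450; V=0.350000+0.090000+-0.045000=0.3950
k=6 src: inc=-0.045000, refl=-0.045000·0.600000=-0.0270; V=0.440000+-0.045000+-0.027000=0.3680

0 0 source 1.0000
1 4 load 0.5000
2 8 source 0.2000
3 12 load 0.3500
4 16 source 0.4400
5 20 load 0.3950
6 24 source 0.3680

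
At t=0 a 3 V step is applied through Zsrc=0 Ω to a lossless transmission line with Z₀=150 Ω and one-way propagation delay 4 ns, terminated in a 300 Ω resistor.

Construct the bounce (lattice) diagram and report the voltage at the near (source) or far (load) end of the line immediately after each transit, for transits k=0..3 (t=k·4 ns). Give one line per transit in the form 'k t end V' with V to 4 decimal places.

0 0 source 3.0000
1 4 load 4.0000
2 8 source 3.0000
3 12 load 2.6667

Γ_L=0.333333, Γ_S=-1.000000; launch V₁=3·150/150=3.000000
k=0 src: V=3.0000
k=1 load: inc=3.000000, refl=3.000000·0.333333=1.0000; V=0.000000+3.000000+1.000000=4.0000
k=2 src: inc=1.000000, refl=1.000000·-1.000000=-1.0000; V=3.000000+1.000000+-1.000000=3.0000
k=3 load: inc=-1.000000, refl=-1.000000·0.333333=-0.3333; V=4.000000+-1.000000+-0.333333=2.6667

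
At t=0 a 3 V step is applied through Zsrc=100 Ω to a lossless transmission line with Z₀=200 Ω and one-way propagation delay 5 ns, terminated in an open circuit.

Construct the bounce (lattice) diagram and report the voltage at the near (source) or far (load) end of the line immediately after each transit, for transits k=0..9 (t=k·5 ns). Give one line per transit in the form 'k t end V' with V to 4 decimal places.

0 0 source 2.0000
1 5 load 4.0000
2 10 source 3.3333
3 15 load 2.6667
4 20 source 2.8889
5 25 load 3.1111
6 30 source 3.0370
7 35 load 2.9630
8 40 source 2.9877
9 45 load 3.0123

Γ_L=1.000000, Γ_S=-0.333333; launch V₁=3·200/300=2.000000
k=0 src: V=2.0000
k=1 load: inc=2.000000, refl=2.000000·1.000000=2.0000; V=0.000000+2.000000+2.000000=4.0000
k=2 src: inc=2.000000, refl=2.000000·-0.333333=-0.6667; V=2.000000+2.000000+-0.666667=3.3333
k=3 load: inc=-0.666667, refl=-0.666667·1.000000=-0.6667; V=4.000000+-0.666667+-0.666667=2.6667
k=4 src: inc=-0.666667, refl=-0.666667·-0.333333=0.2222; V=3.333333+-0.666667+0.222222=2.8889
k=5 load: inc=0.222222, refl=0.222222·1.000000=0.2222; V=2.666667+0.222222+0.222222=3.1111
k=6 src: inc=0.222222, refl=0.222222·-0.333333=-0.0741; V=2.888889+0.222222+-0.074074=3.0370
k=7 load: inc=-0.074074, refl=-0.074074·1.000000=-0.0741; V=3.111111+-0.074074+-0.074074=2.9630
k=8 src: inc=-0.074074, refl=-0.074074·-0.333333=0.0247; V=3.037037+-0.074074+0.024691=2.9877
k=9 load: inc=0.024691, refl=0.024691·1.000000=0.0247; V=2.962963+0.024691+0.024691=3.0123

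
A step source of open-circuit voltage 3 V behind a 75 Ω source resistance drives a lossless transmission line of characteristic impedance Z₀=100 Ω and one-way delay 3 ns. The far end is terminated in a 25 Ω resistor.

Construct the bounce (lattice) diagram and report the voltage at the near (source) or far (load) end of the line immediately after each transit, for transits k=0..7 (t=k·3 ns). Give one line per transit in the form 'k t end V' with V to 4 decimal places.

Γ_L=-0.600000, Γ_S=-0.142857; launch V₁=3·100/175=1.714286
k=0 src: V=1.7143
k=1 load: inc=1.714286, refl=1.714286·-0.600000=-1.0286; V=0.000000+1.714286+-1.028571=0.6857
k=2 src: inc=-1.028571, refl=-1.028571·-0.142857=0.1469; V=1.714286+-1.028571+0.146939=0.8327
k=3 load: inc=0.146939, refl=0.146939·-0.600000=-0.0882; V=0.685714+0.146939+-0.088163=0.7445
k=4 src: inc=-0.088163, refl=-0.088163·-0.142857=0.0126; V=0.832653+-0.088163+0.012595=0.7571
k=5 load: inc=0.012595, refl=0.012595·-0.600000=-0.0076; V=0.744490+0.012595+-0.007557=0.7495
k=6 src: inc=-0.007557, refl=-0.007557·-0.142857=0.0011; V=0.757085+-0.007557+0.001080=0.7506
k=7 load: inc=0.001080, refl=0.001080·-0.600000=-0.0006; V=0.749528+0.001080+-0.000648=0.7500

0 0 source 1.7143
1 3 load 0.6857
2 6 source 0.8327
3 9 load 0.7445
4 12 source 0.7571
5 15 load 0.7495
6 18 source 0.7506
7 21 load 0.7500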